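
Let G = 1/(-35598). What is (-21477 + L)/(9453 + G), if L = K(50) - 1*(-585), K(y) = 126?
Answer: -739228068/336507893 ≈ -2.1968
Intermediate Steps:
G = -1/35598 ≈ -2.8091e-5
L = 711 (L = 126 - 1*(-585) = 126 + 585 = 711)
(-21477 + L)/(9453 + G) = (-21477 + 711)/(9453 - 1/35598) = -20766/336507893/35598 = -20766*35598/336507893 = -739228068/336507893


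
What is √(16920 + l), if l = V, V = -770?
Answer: 5*√646 ≈ 127.08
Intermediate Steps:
l = -770
√(16920 + l) = √(16920 - 770) = √16150 = 5*√646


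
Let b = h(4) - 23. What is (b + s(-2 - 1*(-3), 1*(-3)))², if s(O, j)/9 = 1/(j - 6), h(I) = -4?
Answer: 784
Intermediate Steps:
s(O, j) = 9/(-6 + j) (s(O, j) = 9/(j - 6) = 9/(-6 + j))
b = -27 (b = -4 - 23 = -27)
(b + s(-2 - 1*(-3), 1*(-3)))² = (-27 + 9/(-6 + 1*(-3)))² = (-27 + 9/(-6 - 3))² = (-27 + 9/(-9))² = (-27 + 9*(-⅑))² = (-27 - 1)² = (-28)² = 784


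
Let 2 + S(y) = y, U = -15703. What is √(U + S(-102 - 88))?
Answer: 17*I*√55 ≈ 126.08*I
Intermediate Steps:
S(y) = -2 + y
√(U + S(-102 - 88)) = √(-15703 + (-2 + (-102 - 88))) = √(-15703 + (-2 - 190)) = √(-15703 - 192) = √(-15895) = 17*I*√55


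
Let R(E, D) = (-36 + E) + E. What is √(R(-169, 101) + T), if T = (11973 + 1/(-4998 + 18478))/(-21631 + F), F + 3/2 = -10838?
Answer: I*√17930703000481077585/218851170 ≈ 19.349*I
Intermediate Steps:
F = -21679/2 (F = -3/2 - 10838 = -21679/2 ≈ -10840.)
R(E, D) = -36 + 2*E
T = -161396041/437702340 (T = (11973 + 1/(-4998 + 18478))/(-21631 - 21679/2) = (11973 + 1/13480)/(-64941/2) = (11973 + 1/13480)*(-2/64941) = (161396041/13480)*(-2/64941) = -161396041/437702340 ≈ -0.36873)
√(R(-169, 101) + T) = √((-36 + 2*(-169)) - 161396041/437702340) = √((-36 - 338) - 161396041/437702340) = √(-374 - 161396041/437702340) = √(-163862071201/437702340) = I*√17930703000481077585/218851170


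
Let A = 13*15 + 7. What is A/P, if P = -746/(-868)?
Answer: 87668/373 ≈ 235.03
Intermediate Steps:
P = 373/434 (P = -746*(-1/868) = 373/434 ≈ 0.85945)
A = 202 (A = 195 + 7 = 202)
A/P = 202/(373/434) = 202*(434/373) = 87668/373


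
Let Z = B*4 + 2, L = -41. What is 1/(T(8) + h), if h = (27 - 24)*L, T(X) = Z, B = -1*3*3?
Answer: -1/157 ≈ -0.0063694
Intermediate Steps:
B = -9 (B = -3*3 = -9)
Z = -34 (Z = -9*4 + 2 = -36 + 2 = -34)
T(X) = -34
h = -123 (h = (27 - 24)*(-41) = 3*(-41) = -123)
1/(T(8) + h) = 1/(-34 - 123) = 1/(-157) = -1/157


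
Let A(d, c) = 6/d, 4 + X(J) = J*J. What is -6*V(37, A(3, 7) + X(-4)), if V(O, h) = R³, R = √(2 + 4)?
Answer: -36*√6 ≈ -88.182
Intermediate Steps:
X(J) = -4 + J² (X(J) = -4 + J*J = -4 + J²)
R = √6 ≈ 2.4495
V(O, h) = 6*√6 (V(O, h) = (√6)³ = 6*√6)
-6*V(37, A(3, 7) + X(-4)) = -36*√6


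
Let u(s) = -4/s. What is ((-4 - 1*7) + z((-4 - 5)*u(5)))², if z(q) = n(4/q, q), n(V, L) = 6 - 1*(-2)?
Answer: 9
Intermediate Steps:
n(V, L) = 8 (n(V, L) = 6 + 2 = 8)
z(q) = 8
((-4 - 1*7) + z((-4 - 5)*u(5)))² = ((-4 - 1*7) + 8)² = ((-4 - 7) + 8)² = (-11 + 8)² = (-3)² = 9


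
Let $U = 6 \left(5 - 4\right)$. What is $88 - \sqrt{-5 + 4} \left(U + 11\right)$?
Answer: $88 - 17 i \approx 88.0 - 17.0 i$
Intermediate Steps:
$U = 6$ ($U = 6 \cdot 1 = 6$)
$88 - \sqrt{-5 + 4} \left(U + 11\right) = 88 - \sqrt{-5 + 4} \left(6 + 11\right) = 88 - \sqrt{-1} \cdot 17 = 88 - i 17 = 88 - 17 i$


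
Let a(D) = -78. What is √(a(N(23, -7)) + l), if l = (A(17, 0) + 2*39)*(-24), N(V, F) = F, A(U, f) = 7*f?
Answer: 5*I*√78 ≈ 44.159*I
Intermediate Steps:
l = -1872 (l = (7*0 + 2*39)*(-24) = (0 + 78)*(-24) = 78*(-24) = -1872)
√(a(N(23, -7)) + l) = √(-78 - 1872) = √(-1950) = 5*I*√78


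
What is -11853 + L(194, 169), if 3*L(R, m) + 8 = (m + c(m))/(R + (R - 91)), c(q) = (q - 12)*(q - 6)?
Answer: -10537639/891 ≈ -11827.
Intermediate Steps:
c(q) = (-12 + q)*(-6 + q)
L(R, m) = -8/3 + (72 + m² - 17*m)/(3*(-91 + 2*R)) (L(R, m) = -8/3 + ((m + (72 + m² - 18*m))/(R + (R - 91)))/3 = -8/3 + ((72 + m² - 17*m)/(R + (-91 + R)))/3 = -8/3 + ((72 + m² - 17*m)/(-91 + 2*R))/3 = -8/3 + (72 + m² - 17*m)/(3*(-91 + 2*R)))
-11853 + L(194, 169) = -11853 + (800 + 169² - 17*169 - 16*194)/(3*(-91 + 2*194)) = -11853 + (800 + 28561 - 2873 - 3104)/(3*(-91 + 388)) = -11853 + (⅓)*23384/297 = -11853 + (⅓)*(1/297)*23384 = -11853 + 23384/891 = -10537639/891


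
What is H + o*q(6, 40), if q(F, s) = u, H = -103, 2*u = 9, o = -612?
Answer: -2857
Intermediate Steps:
u = 9/2 (u = (½)*9 = 9/2 ≈ 4.5000)
q(F, s) = 9/2
H + o*q(6, 40) = -103 - 612*9/2 = -103 - 2754 = -2857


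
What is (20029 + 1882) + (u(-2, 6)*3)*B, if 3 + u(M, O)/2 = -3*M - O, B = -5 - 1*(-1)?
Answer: 21983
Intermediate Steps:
B = -4 (B = -5 + 1 = -4)
u(M, O) = -6 - 6*M - 2*O (u(M, O) = -6 + 2*(-3*M - O) = -6 + 2*(-O - 3*M) = -6 + (-6*M - 2*O) = -6 - 6*M - 2*O)
(20029 + 1882) + (u(-2, 6)*3)*B = (20029 + 1882) + ((-6 - 6*(-2) - 2*6)*3)*(-4) = 21911 + ((-6 + 12 - 12)*3)*(-4) = 21911 - 6*3*(-4) = 21911 - 18*(-4) = 21911 + 72 = 21983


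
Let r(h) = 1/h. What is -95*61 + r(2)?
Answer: -11589/2 ≈ -5794.5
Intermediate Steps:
-95*61 + r(2) = -95*61 + 1/2 = -5795 + ½ = -11589/2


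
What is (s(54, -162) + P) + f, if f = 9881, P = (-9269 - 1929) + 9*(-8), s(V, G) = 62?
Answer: -1327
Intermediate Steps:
P = -11270 (P = -11198 - 72 = -11270)
(s(54, -162) + P) + f = (62 - 11270) + 9881 = -11208 + 9881 = -1327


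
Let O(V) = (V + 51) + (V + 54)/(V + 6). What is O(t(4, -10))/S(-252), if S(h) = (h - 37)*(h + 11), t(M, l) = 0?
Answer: 60/69649 ≈ 0.00086146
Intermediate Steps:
S(h) = (-37 + h)*(11 + h)
O(V) = 51 + V + (54 + V)/(6 + V) (O(V) = (51 + V) + (54 + V)/(6 + V) = 51 + V + (54 + V)/(6 + V))
O(t(4, -10))/S(-252) = ((360 + 0**2 + 58*0)/(6 + 0))/(-407 + (-252)**2 - 26*(-252)) = ((360 + 0 + 0)/6)/(-407 + 63504 + 6552) = ((1/6)*360)/69649 = 60*(1/69649) = 60/69649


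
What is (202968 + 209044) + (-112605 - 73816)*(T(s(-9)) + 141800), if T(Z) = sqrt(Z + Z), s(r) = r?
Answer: -26434085788 - 559263*I*sqrt(2) ≈ -2.6434e+10 - 7.9092e+5*I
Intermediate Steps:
T(Z) = sqrt(2)*sqrt(Z) (T(Z) = sqrt(2*Z) = sqrt(2)*sqrt(Z))
(202968 + 209044) + (-112605 - 73816)*(T(s(-9)) + 141800) = (202968 + 209044) + (-112605 - 73816)*(sqrt(2)*sqrt(-9) + 141800) = 412012 - 186421*(sqrt(2)*(3*I) + 141800) = 412012 - 186421*(3*I*sqrt(2) + 141800) = 412012 - 186421*(141800 + 3*I*sqrt(2)) = 412012 + (-26434497800 - 559263*I*sqrt(2)) = -26434085788 - 559263*I*sqrt(2)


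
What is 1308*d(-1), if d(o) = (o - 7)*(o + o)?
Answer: 20928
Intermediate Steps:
d(o) = 2*o*(-7 + o) (d(o) = (-7 + o)*(2*o) = 2*o*(-7 + o))
1308*d(-1) = 1308*(2*(-1)*(-7 - 1)) = 1308*(2*(-1)*(-8)) = 1308*16 = 20928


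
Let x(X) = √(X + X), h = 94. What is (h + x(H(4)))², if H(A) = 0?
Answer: 8836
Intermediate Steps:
x(X) = √2*√X (x(X) = √(2*X) = √2*√X)
(h + x(H(4)))² = (94 + √2*√0)² = (94 + √2*0)² = (94 + 0)² = 94² = 8836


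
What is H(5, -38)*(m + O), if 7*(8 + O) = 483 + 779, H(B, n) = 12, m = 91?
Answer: 22116/7 ≈ 3159.4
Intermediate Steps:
O = 1206/7 (O = -8 + (483 + 779)/7 = -8 + (1/7)*1262 = -8 + 1262/7 = 1206/7 ≈ 172.29)
H(5, -38)*(m + O) = 12*(91 + 1206/7) = 12*(1843/7) = 22116/7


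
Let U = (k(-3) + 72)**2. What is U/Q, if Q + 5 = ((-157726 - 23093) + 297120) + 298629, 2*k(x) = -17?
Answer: 16129/1659700 ≈ 0.0097180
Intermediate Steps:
k(x) = -17/2 (k(x) = (1/2)*(-17) = -17/2)
Q = 414925 (Q = -5 + (((-157726 - 23093) + 297120) + 298629) = -5 + ((-180819 + 297120) + 298629) = -5 + (116301 + 298629) = -5 + 414930 = 414925)
U = 16129/4 (U = (-17/2 + 72)**2 = (127/2)**2 = 16129/4 ≈ 4032.3)
U/Q = (16129/4)/414925 = (16129/4)*(1/414925) = 16129/1659700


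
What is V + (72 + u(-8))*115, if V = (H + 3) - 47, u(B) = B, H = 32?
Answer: 7348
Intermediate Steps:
V = -12 (V = (32 + 3) - 47 = 35 - 47 = -12)
V + (72 + u(-8))*115 = -12 + (72 - 8)*115 = -12 + 64*115 = -12 + 7360 = 7348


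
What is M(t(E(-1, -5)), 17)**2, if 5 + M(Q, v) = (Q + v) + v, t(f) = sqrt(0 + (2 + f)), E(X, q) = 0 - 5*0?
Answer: (29 + sqrt(2))**2 ≈ 925.02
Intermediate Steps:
E(X, q) = 0 (E(X, q) = 0 + 0 = 0)
t(f) = sqrt(2 + f)
M(Q, v) = -5 + Q + 2*v (M(Q, v) = -5 + ((Q + v) + v) = -5 + (Q + 2*v) = -5 + Q + 2*v)
M(t(E(-1, -5)), 17)**2 = (-5 + sqrt(2 + 0) + 2*17)**2 = (-5 + sqrt(2) + 34)**2 = (29 + sqrt(2))**2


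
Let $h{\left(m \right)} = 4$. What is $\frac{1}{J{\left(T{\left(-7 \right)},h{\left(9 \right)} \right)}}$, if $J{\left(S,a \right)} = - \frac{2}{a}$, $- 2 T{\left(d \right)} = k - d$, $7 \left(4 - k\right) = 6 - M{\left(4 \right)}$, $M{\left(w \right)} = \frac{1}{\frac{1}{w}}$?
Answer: $-2$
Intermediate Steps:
$M{\left(w \right)} = w$
$k = \frac{26}{7}$ ($k = 4 - \frac{6 - 4}{7} = 4 - \frac{2}{7} = \frac{26}{7} \approx 3.7143$)
$T{\left(d \right)} = - \frac{13}{7} + \frac{d}{2}$ ($T{\left(d \right)} = - \frac{\frac{26}{7} - d}{2} = - \frac{13}{7} + \frac{d}{2}$)
$\frac{1}{J{\left(T{\left(-7 \right)},h{\left(9 \right)} \right)}} = \frac{1}{\left(-2\right) \frac{1}{4}} = \frac{1}{- \frac{1}{2}} = -2$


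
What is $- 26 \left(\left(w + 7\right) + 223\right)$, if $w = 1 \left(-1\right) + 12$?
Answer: $-6266$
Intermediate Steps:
$w = 11$ ($w = -1 + 12 = 11$)
$- 26 \left(\left(w + 7\right) + 223\right) = - 26 \left(\left(11 + 7\right) + 223\right) = - 26 \left(18 + 223\right) = \left(-26\right) 241 = -6266$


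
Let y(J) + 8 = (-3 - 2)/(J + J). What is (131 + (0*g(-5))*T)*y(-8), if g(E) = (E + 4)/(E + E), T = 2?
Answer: -16113/16 ≈ -1007.1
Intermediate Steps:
y(J) = -8 - 5/(2*J) (y(J) = -8 + (-3 - 2)/(J + J) = -8 - 5*1/(2*J) = -8 - 5/(2*J))
g(E) = (4 + E)/(2*E) (g(E) = (4 + E)/((2*E)) = (4 + E)*(1/(2*E)) = (4 + E)/(2*E))
(131 + (0*g(-5))*T)*y(-8) = (131 + (0*((½)*(4 - 5)/(-5)))*2)*(-8 - 5/2/(-8)) = (131 + (0*((½)*(-⅕)*(-1)))*2)*(-8 - 5/2*(-⅛)) = (131 + (0*(⅒))*2)*(-8 + 5/16) = (131 + 0*2)*(-123/16) = (131 + 0)*(-123/16) = 131*(-123/16) = -16113/16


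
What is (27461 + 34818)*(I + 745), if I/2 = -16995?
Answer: -2070465355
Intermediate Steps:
I = -33990 (I = 2*(-16995) = -33990)
(27461 + 34818)*(I + 745) = (27461 + 34818)*(-33990 + 745) = 62279*(-33245) = -2070465355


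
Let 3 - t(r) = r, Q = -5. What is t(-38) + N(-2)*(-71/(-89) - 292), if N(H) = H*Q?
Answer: -255521/89 ≈ -2871.0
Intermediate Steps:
t(r) = 3 - r
N(H) = -5*H (N(H) = H*(-5) = -5*H)
t(-38) + N(-2)*(-71/(-89) - 292) = (3 - 1*(-38)) + (-5*(-2))*(-71/(-89) - 292) = (3 + 38) + 10*(-71*(-1/89) - 292) = 41 + 10*(71/89 - 292) = 41 + 10*(-25917/89) = 41 - 259170/89 = -255521/89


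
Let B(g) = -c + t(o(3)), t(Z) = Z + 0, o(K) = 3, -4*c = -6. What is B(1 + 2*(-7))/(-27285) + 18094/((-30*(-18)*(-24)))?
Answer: -16457141/11787120 ≈ -1.3962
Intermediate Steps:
c = 3/2 (c = -¼*(-6) = 3/2 ≈ 1.5000)
t(Z) = Z
B(g) = 3/2 (B(g) = -1*3/2 + 3 = -3/2 + 3 = 3/2)
B(1 + 2*(-7))/(-27285) + 18094/((-30*(-18)*(-24))) = (3/2)/(-27285) + 18094/((-30*(-18)*(-24))) = (3/2)*(-1/27285) + 18094/((540*(-24))) = -1/18190 + 18094/(-12960) = -1/18190 + 18094*(-1/12960) = -1/18190 - 9047/6480 = -16457141/11787120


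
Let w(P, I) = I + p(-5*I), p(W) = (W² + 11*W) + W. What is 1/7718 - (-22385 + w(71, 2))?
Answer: 172906355/7718 ≈ 22403.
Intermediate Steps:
p(W) = W² + 12*W
w(P, I) = I - 5*I*(12 - 5*I) (w(P, I) = I + (-5*I)*(12 - 5*I) = I - 5*I*(12 - 5*I))
1/7718 - (-22385 + w(71, 2)) = 1/7718 - (-22385 + 2*(-59 + 25*2)) = 1/7718 - (-22385 + 2*(-59 + 50)) = 1/7718 - (-22385 + 2*(-9)) = 1/7718 - (-22385 - 18) = 1/7718 - 1*(-22403) = 1/7718 + 22403 = 172906355/7718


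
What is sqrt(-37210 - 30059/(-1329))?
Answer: I*sqrt(65681879199)/1329 ≈ 192.84*I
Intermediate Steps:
sqrt(-37210 - 30059/(-1329)) = sqrt(-37210 - 30059*(-1/1329)) = sqrt(-37210 + 30059/1329) = sqrt(-49422031/1329) = I*sqrt(65681879199)/1329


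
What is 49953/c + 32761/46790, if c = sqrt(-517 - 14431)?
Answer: 32761/46790 - 49953*I*sqrt(3737)/7474 ≈ 0.70017 - 408.57*I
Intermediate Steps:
c = 2*I*sqrt(3737) (c = sqrt(-14948) = 2*I*sqrt(3737) ≈ 122.26*I)
49953/c + 32761/46790 = 49953/((2*I*sqrt(3737))) + 32761/46790 = 49953*(-I*sqrt(3737)/7474) + 32761*(1/46790) = -49953*I*sqrt(3737)/7474 + 32761/46790 = 32761/46790 - 49953*I*sqrt(3737)/7474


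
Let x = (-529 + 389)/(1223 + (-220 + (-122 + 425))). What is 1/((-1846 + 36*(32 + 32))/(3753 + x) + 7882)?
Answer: 2450639/19316235672 ≈ 0.00012687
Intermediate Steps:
x = -70/653 (x = -140/(1223 + (-220 + 303)) = -140/(1223 + 83) = -140/1306 = -140*1/1306 = -70/653 ≈ -0.10720)
1/((-1846 + 36*(32 + 32))/(3753 + x) + 7882) = 1/((-1846 + 36*(32 + 32))/(3753 - 70/653) + 7882) = 1/((-1846 + 36*64)/(2450639/653) + 7882) = 1/((-1846 + 2304)*(653/2450639) + 7882) = 1/(458*(653/2450639) + 7882) = 1/(299074/2450639 + 7882) = 1/(19316235672/2450639) = 2450639/19316235672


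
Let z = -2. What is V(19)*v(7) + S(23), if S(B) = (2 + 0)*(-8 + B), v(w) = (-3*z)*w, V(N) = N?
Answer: 828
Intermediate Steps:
v(w) = 6*w (v(w) = (-3*(-2))*w = 6*w)
S(B) = -16 + 2*B (S(B) = 2*(-8 + B) = -16 + 2*B)
V(19)*v(7) + S(23) = 19*(6*7) + (-16 + 2*23) = 19*42 + (-16 + 46) = 798 + 30 = 828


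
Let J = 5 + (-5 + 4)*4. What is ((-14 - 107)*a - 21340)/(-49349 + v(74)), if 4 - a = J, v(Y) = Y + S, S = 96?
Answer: 21703/49179 ≈ 0.44131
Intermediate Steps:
v(Y) = 96 + Y (v(Y) = Y + 96 = 96 + Y)
J = 1 (J = 5 - 1*4 = 5 - 4 = 1)
a = 3 (a = 4 - 1*1 = 4 - 1 = 3)
((-14 - 107)*a - 21340)/(-49349 + v(74)) = ((-14 - 107)*3 - 21340)/(-49349 + (96 + 74)) = (-121*3 - 21340)/(-49349 + 170) = (-363 - 21340)/(-49179) = -21703*(-1/49179) = 21703/49179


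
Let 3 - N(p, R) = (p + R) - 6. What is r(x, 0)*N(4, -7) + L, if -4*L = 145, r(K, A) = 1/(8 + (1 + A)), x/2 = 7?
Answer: -419/12 ≈ -34.917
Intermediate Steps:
x = 14 (x = 2*7 = 14)
r(K, A) = 1/(9 + A)
L = -145/4 (L = -¼*145 = -145/4 ≈ -36.250)
N(p, R) = 9 - R - p (N(p, R) = 3 - ((p + R) - 6) = 3 - ((R + p) - 6) = 3 - (-6 + R + p) = 3 + (6 - R - p) = 9 - R - p)
r(x, 0)*N(4, -7) + L = (9 - 1*(-7) - 1*4)/(9 + 0) - 145/4 = (9 + 7 - 4)/9 - 145/4 = (⅑)*12 - 145/4 = 4/3 - 145/4 = -419/12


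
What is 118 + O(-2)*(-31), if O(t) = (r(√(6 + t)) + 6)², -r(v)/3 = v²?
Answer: -998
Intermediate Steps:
r(v) = -3*v²
O(t) = (-12 - 3*t)² (O(t) = (-(18 + 3*t) + 6)² = (-3*(6 + t) + 6)² = ((-18 - 3*t) + 6)² = (-12 - 3*t)²)
118 + O(-2)*(-31) = 118 + (9*(4 - 2)²)*(-31) = 118 + (9*2²)*(-31) = 118 + (9*4)*(-31) = 118 + 36*(-31) = 118 - 1116 = -998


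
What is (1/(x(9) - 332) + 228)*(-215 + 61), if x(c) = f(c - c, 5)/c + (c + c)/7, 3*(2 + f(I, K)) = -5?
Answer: -2188817862/62339 ≈ -35112.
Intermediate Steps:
f(I, K) = -11/3 (f(I, K) = -2 + (1/3)*(-5) = -2 - 5/3 = -11/3)
x(c) = -11/(3*c) + 2*c/7 (x(c) = -11/(3*c) + (c + c)/7 = -11/(3*c) + (2*c)*(1/7) = -11/(3*c) + 2*c/7)
(1/(x(9) - 332) + 228)*(-215 + 61) = (1/((1/21)*(-77 + 6*9**2)/9 - 332) + 228)*(-215 + 61) = (1/((1/21)*(1/9)*(-77 + 6*81) - 332) + 228)*(-154) = (1/((1/21)*(1/9)*(-77 + 486) - 332) + 228)*(-154) = (1/((1/21)*(1/9)*409 - 332) + 228)*(-154) = (1/(409/189 - 332) + 228)*(-154) = (1/(-62339/189) + 228)*(-154) = (-189/62339 + 228)*(-154) = (14213103/62339)*(-154) = -2188817862/62339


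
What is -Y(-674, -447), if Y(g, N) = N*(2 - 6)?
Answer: -1788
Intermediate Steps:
Y(g, N) = -4*N (Y(g, N) = N*(-4) = -4*N)
-Y(-674, -447) = -(-4)*(-447) = -1*1788 = -1788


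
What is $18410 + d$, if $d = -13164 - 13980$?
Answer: $-8734$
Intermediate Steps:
$d = -27144$
$18410 + d = 18410 - 27144 = -8734$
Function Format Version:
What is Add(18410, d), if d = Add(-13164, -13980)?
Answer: -8734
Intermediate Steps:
d = -27144
Add(18410, d) = Add(18410, -27144) = -8734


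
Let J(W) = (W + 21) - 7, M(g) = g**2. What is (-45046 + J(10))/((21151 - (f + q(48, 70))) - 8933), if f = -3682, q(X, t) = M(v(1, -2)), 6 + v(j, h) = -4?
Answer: -22511/7900 ≈ -2.8495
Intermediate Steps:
v(j, h) = -10 (v(j, h) = -6 - 4 = -10)
q(X, t) = 100 (q(X, t) = (-10)**2 = 100)
J(W) = 14 + W (J(W) = (21 + W) - 7 = 14 + W)
(-45046 + J(10))/((21151 - (f + q(48, 70))) - 8933) = (-45046 + (14 + 10))/((21151 - (-3682 + 100)) - 8933) = (-45046 + 24)/((21151 - 1*(-3582)) - 8933) = -45022/((21151 + 3582) - 8933) = -45022/(24733 - 8933) = -45022/15800 = -45022*1/15800 = -22511/7900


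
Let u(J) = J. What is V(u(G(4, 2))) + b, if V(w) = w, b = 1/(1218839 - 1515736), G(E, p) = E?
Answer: 1187587/296897 ≈ 4.0000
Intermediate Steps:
b = -1/296897 (b = 1/(-296897) = -1/296897 ≈ -3.3682e-6)
V(u(G(4, 2))) + b = 4 - 1/296897 = 1187587/296897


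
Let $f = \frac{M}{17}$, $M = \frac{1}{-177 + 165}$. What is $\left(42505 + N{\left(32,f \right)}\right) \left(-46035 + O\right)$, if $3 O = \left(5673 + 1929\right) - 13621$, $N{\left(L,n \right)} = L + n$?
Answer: $- \frac{312660695957}{153} \approx -2.0435 \cdot 10^{9}$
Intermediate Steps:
$M = - \frac{1}{12}$ ($M = \frac{1}{-12} = - \frac{1}{12} \approx -0.083333$)
$f = - \frac{1}{204}$ ($f = - \frac{1}{12 \cdot 17} = \left(- \frac{1}{12}\right) \frac{1}{17} = - \frac{1}{204} \approx -0.004902$)
$O = - \frac{6019}{3}$ ($O = \frac{\left(5673 + 1929\right) - 13621}{3} = \frac{7602 - 13621}{3} = \frac{1}{3} \left(-6019\right) = - \frac{6019}{3} \approx -2006.3$)
$\left(42505 + N{\left(32,f \right)}\right) \left(-46035 + O\right) = \left(42505 + \left(32 - \frac{1}{204}\right)\right) \left(-46035 - \frac{6019}{3}\right) = \left(42505 + \frac{6527}{204}\right) \left(- \frac{144124}{3}\right) = \frac{8677547}{204} \left(- \frac{144124}{3}\right) = - \frac{312660695957}{153}$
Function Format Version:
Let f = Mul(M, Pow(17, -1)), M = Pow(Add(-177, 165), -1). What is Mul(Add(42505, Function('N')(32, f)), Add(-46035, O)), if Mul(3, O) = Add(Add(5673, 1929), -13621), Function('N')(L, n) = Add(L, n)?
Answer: Rational(-312660695957, 153) ≈ -2.0435e+9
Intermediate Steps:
M = Rational(-1, 12) (M = Pow(-12, -1) = Rational(-1, 12) ≈ -0.083333)
f = Rational(-1, 204) (f = Mul(Rational(-1, 12), Pow(17, -1)) = Mul(Rational(-1, 12), Rational(1, 17)) = Rational(-1, 204) ≈ -0.0049020)
O = Rational(-6019, 3) (O = Mul(Rational(1, 3), Add(Add(5673, 1929), -13621)) = Mul(Rational(1, 3), Add(7602, -13621)) = Mul(Rational(1, 3), -6019) = Rational(-6019, 3) ≈ -2006.3)
Mul(Add(42505, Function('N')(32, f)), Add(-46035, O)) = Mul(Add(42505, Add(32, Rational(-1, 204))), Add(-46035, Rational(-6019, 3))) = Mul(Add(42505, Rational(6527, 204)), Rational(-144124, 3)) = Mul(Rational(8677547, 204), Rational(-144124, 3)) = Rational(-312660695957, 153)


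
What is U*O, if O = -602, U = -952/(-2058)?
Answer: -5848/21 ≈ -278.48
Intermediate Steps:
U = 68/147 (U = -952*(-1/2058) = 68/147 ≈ 0.46258)
U*O = (68/147)*(-602) = -5848/21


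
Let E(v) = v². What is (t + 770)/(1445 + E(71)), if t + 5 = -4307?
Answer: -77/141 ≈ -0.54610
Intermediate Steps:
t = -4312 (t = -5 - 4307 = -4312)
(t + 770)/(1445 + E(71)) = (-4312 + 770)/(1445 + 71²) = -3542/(1445 + 5041) = -3542/6486 = -3542*1/6486 = -77/141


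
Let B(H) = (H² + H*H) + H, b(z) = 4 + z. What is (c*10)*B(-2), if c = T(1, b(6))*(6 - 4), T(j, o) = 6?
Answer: 720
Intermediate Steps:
c = 12 (c = 6*(6 - 4) = 6*2 = 12)
B(H) = H + 2*H² (B(H) = (H² + H²) + H = 2*H² + H = H + 2*H²)
(c*10)*B(-2) = (12*10)*(-2*(1 + 2*(-2))) = 120*(-2*(1 - 4)) = 120*(-2*(-3)) = 120*6 = 720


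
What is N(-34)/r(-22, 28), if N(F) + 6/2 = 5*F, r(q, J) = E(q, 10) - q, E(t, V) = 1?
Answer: -173/23 ≈ -7.5217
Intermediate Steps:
r(q, J) = 1 - q
N(F) = -3 + 5*F
N(-34)/r(-22, 28) = (-3 + 5*(-34))/(1 - 1*(-22)) = (-3 - 170)/(1 + 22) = -173/23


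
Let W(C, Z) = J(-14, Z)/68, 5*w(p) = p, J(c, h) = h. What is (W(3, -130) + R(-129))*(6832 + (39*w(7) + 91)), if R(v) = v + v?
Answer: -154152628/85 ≈ -1.8136e+6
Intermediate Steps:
w(p) = p/5
W(C, Z) = Z/68
R(v) = 2*v
(W(3, -130) + R(-129))*(6832 + (39*w(7) + 91)) = ((1/68)*(-130) + 2*(-129))*(6832 + (39*((1/5)*7) + 91)) = (-65/34 - 258)*(6832 + (39*(7/5) + 91)) = -8837*(6832 + (273/5 + 91))/34 = -8837*(6832 + 728/5)/34 = -8837/34*34888/5 = -154152628/85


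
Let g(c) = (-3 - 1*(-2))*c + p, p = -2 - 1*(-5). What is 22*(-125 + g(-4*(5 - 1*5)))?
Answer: -2684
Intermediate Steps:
p = 3 (p = -2 + 5 = 3)
g(c) = 3 - c (g(c) = (-3 - 1*(-2))*c + 3 = (-3 + 2)*c + 3 = -c + 3 = 3 - c)
22*(-125 + g(-4*(5 - 1*5))) = 22*(-125 + (3 - (-4)*(5 - 1*5))) = 22*(-125 + (3 - (-4)*(5 - 5))) = 22*(-125 + (3 - (-4)*0)) = 22*(-125 + (3 - 1*0)) = 22*(-125 + (3 + 0)) = 22*(-125 + 3) = 22*(-122) = -2684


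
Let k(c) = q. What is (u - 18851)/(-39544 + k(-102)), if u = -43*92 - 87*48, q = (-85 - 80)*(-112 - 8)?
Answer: 26983/19744 ≈ 1.3666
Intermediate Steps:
q = 19800 (q = -165*(-120) = 19800)
k(c) = 19800
u = -8132 (u = -3956 - 1*4176 = -3956 - 4176 = -8132)
(u - 18851)/(-39544 + k(-102)) = (-8132 - 18851)/(-39544 + 19800) = -26983/(-19744) = -26983*(-1/19744) = 26983/19744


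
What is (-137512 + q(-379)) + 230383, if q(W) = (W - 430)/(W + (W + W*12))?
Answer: 492774335/5306 ≈ 92871.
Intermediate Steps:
q(W) = (-430 + W)/(14*W) (q(W) = (-430 + W)/(W + (W + 12*W)) = (-430 + W)/(W + 13*W) = (-430 + W)/((14*W)) = (-430 + W)*(1/(14*W)) = (-430 + W)/(14*W))
(-137512 + q(-379)) + 230383 = (-137512 + (1/14)*(-430 - 379)/(-379)) + 230383 = (-137512 + (1/14)*(-1/379)*(-809)) + 230383 = (-137512 + 809/5306) + 230383 = -729637863/5306 + 230383 = 492774335/5306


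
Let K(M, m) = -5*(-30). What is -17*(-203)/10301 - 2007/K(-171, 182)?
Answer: -6718819/515050 ≈ -13.045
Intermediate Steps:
K(M, m) = 150
-17*(-203)/10301 - 2007/K(-171, 182) = -17*(-203)/10301 - 2007/150 = 3451*(1/10301) - 2007*1/150 = 3451/10301 - 669/50 = -6718819/515050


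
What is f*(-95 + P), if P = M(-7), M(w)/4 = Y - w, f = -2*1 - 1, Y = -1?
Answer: 213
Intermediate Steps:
f = -3 (f = -2 - 1 = -3)
M(w) = -4 - 4*w (M(w) = 4*(-1 - w) = -4 - 4*w)
P = 24 (P = -4 - 4*(-7) = -4 + 28 = 24)
f*(-95 + P) = -3*(-95 + 24) = -3*(-71) = 213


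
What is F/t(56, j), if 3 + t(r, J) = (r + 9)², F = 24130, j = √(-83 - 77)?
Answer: 12065/2111 ≈ 5.7153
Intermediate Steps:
j = 4*I*√10 (j = √(-160) = 4*I*√10 ≈ 12.649*I)
t(r, J) = -3 + (9 + r)² (t(r, J) = -3 + (r + 9)² = -3 + (9 + r)²)
F/t(56, j) = 24130/(-3 + (9 + 56)²) = 24130/(-3 + 65²) = 24130/(-3 + 4225) = 24130/4222 = 24130*(1/4222) = 12065/2111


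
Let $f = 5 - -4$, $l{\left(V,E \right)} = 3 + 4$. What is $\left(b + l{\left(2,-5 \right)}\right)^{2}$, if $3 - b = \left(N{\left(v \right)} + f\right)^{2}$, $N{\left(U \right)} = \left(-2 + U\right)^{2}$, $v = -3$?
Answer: $1313316$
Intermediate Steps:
$l{\left(V,E \right)} = 7$
$f = 9$ ($f = 5 + 4 = 9$)
$b = -1153$ ($b = 3 - \left(\left(-2 - 3\right)^{2} + 9\right)^{2} = 3 - \left(\left(-5\right)^{2} + 9\right)^{2} = 3 - \left(25 + 9\right)^{2} = 3 - 34^{2} = 3 - 1156 = -1153$)
$\left(b + l{\left(2,-5 \right)}\right)^{2} = \left(-1153 + 7\right)^{2} = \left(-1146\right)^{2} = 1313316$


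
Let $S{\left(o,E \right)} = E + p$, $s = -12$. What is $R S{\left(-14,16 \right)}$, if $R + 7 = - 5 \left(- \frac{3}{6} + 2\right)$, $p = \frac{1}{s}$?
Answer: $- \frac{5539}{24} \approx -230.79$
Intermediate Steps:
$p = - \frac{1}{12}$ ($p = \frac{1}{-12} = - \frac{1}{12} \approx -0.083333$)
$R = - \frac{29}{2}$ ($R = -7 - 5 \left(- \frac{3}{6} + 2\right) = -7 - 5 \left(\left(-3\right) \frac{1}{6} + 2\right) = -7 - 5 \left(- \frac{1}{2} + 2\right) = -7 - \frac{15}{2} = - \frac{29}{2} \approx -14.5$)
$S{\left(o,E \right)} = - \frac{1}{12} + E$ ($S{\left(o,E \right)} = E - \frac{1}{12} = - \frac{1}{12} + E$)
$R S{\left(-14,16 \right)} = - \frac{29 \left(- \frac{1}{12} + 16\right)}{2} = \left(- \frac{29}{2}\right) \frac{191}{12} = - \frac{5539}{24}$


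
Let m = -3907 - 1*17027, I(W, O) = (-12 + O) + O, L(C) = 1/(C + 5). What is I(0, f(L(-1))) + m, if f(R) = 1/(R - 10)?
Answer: -816902/39 ≈ -20946.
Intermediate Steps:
L(C) = 1/(5 + C)
f(R) = 1/(-10 + R)
I(W, O) = -12 + 2*O
m = -20934 (m = -3907 - 17027 = -20934)
I(0, f(L(-1))) + m = (-12 + 2/(-10 + 1/(5 - 1))) - 20934 = (-12 + 2/(-10 + 1/4)) - 20934 = (-12 + 2/(-39/4)) - 20934 = (-12 + 2*(-4/39)) - 20934 = (-12 - 8/39) - 20934 = -476/39 - 20934 = -816902/39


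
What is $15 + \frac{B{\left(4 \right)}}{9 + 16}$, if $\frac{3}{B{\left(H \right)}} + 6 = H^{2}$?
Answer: $\frac{3753}{250} \approx 15.012$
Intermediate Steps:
$B{\left(H \right)} = \frac{3}{-6 + H^{2}}$
$15 + \frac{B{\left(4 \right)}}{9 + 16} = 15 + \frac{3 \frac{1}{-6 + 4^{2}}}{9 + 16} = 15 + \frac{3 \frac{1}{-6 + 16}}{25} = 15 + \frac{3 \cdot \frac{1}{10}}{25} = 15 + \frac{1}{25} \cdot \frac{3}{10} = 15 + \frac{3}{250} = \frac{3753}{250}$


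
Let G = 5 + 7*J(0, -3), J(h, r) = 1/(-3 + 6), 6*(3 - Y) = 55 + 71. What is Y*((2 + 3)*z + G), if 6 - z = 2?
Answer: -492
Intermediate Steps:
z = 4 (z = 6 - 1*2 = 6 - 2 = 4)
Y = -18 (Y = 3 - (55 + 71)/6 = 3 - 1/6*126 = 3 - 21 = -18)
J(h, r) = 1/3
G = 22/3 (G = 5 + 7*(1/3) = 5 + 7/3 = 22/3 ≈ 7.3333)
Y*((2 + 3)*z + G) = -18*((2 + 3)*4 + 22/3) = -18*(5*4 + 22/3) = -18*(20 + 22/3) = -18*82/3 = -492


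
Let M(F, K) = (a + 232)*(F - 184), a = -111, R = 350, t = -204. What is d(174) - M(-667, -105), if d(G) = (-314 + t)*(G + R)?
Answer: -168461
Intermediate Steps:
M(F, K) = -22264 + 121*F (M(F, K) = (-111 + 232)*(F - 184) = 121*(-184 + F) = -22264 + 121*F)
d(G) = -181300 - 518*G (d(G) = (-314 - 204)*(G + 350) = -518*(350 + G) = -181300 - 518*G)
d(174) - M(-667, -105) = (-181300 - 518*174) - (-22264 + 121*(-667)) = (-181300 - 90132) - (-22264 - 80707) = -271432 - 1*(-102971) = -271432 + 102971 = -168461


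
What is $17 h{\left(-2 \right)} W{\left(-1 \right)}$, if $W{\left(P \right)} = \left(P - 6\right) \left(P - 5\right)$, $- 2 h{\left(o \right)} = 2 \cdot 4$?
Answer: $-2856$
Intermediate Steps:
$h{\left(o \right)} = -4$ ($h{\left(o \right)} = - \frac{2 \cdot 4}{2} = \left(- \frac{1}{2}\right) 8 = -4$)
$W{\left(P \right)} = \left(-6 + P\right) \left(-5 + P\right)$
$17 h{\left(-2 \right)} W{\left(-1 \right)} = 17 \left(-4\right) \left(30 + \left(-1\right)^{2} - -11\right) = - 68 \left(30 + 1 + 11\right) = \left(-68\right) 42 = -2856$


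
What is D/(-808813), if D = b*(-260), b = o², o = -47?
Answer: 574340/808813 ≈ 0.71010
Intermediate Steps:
b = 2209 (b = (-47)² = 2209)
D = -574340 (D = 2209*(-260) = -574340)
D/(-808813) = -574340/(-808813) = -574340*(-1/808813) = 574340/808813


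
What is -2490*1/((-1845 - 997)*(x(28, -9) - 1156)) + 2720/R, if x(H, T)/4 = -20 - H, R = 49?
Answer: 106328995/1915508 ≈ 55.510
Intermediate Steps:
x(H, T) = -80 - 4*H (x(H, T) = 4*(-20 - H) = -80 - 4*H)
-2490*1/((-1845 - 997)*(x(28, -9) - 1156)) + 2720/R = -2490*1/((-1845 - 997)*((-80 - 4*28) - 1156)) + 2720/49 = -2490*(-1/(2842*((-80 - 112) - 1156))) + 2720*(1/49) = -2490*(-1/(2842*(-192 - 1156))) + 2720/49 = -2490/((-1348*(-2842))) + 2720/49 = -2490/3831016 + 2720/49 = -2490*1/3831016 + 2720/49 = -1245/1915508 + 2720/49 = 106328995/1915508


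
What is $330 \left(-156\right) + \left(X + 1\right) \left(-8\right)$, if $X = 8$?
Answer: $-51552$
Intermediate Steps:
$330 \left(-156\right) + \left(X + 1\right) \left(-8\right) = 330 \left(-156\right) + \left(8 + 1\right) \left(-8\right) = -51480 + 9 \left(-8\right) = -51480 - 72 = -51552$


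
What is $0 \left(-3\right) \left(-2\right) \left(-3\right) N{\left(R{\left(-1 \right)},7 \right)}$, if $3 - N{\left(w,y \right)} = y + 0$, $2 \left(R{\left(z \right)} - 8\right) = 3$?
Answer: $0$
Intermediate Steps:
$R{\left(z \right)} = \frac{19}{2}$ ($R{\left(z \right)} = 8 + \frac{1}{2} \cdot 3 = 8 + \frac{3}{2} = \frac{19}{2}$)
$N{\left(w,y \right)} = 3 - y$ ($N{\left(w,y \right)} = 3 - \left(y + 0\right) = 3 - y$)
$0 \left(-3\right) \left(-2\right) \left(-3\right) N{\left(R{\left(-1 \right)},7 \right)} = 0 \left(-3\right) \left(-2\right) \left(-3\right) \left(3 - 7\right) = 0 \cdot 6 \left(-3\right) \left(3 - 7\right) = 0 \left(-18\right) \left(-4\right) = 0 \left(-4\right) = 0$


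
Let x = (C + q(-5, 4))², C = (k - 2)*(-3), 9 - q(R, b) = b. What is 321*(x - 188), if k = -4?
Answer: 109461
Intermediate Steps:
q(R, b) = 9 - b
C = 18 (C = (-4 - 2)*(-3) = -6*(-3) = 18)
x = 529 (x = (18 + (9 - 1*4))² = (18 + (9 - 4))² = (18 + 5)² = 23² = 529)
321*(x - 188) = 321*(529 - 188) = 321*341 = 109461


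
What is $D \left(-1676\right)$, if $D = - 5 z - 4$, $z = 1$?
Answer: $15084$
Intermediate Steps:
$D = -9$ ($D = \left(-5\right) 1 - 4 = -5 - 4 = -9$)
$D \left(-1676\right) = \left(-9\right) \left(-1676\right) = 15084$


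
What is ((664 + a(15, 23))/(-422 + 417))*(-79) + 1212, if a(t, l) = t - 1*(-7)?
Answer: 60254/5 ≈ 12051.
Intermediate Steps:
a(t, l) = 7 + t (a(t, l) = t + 7 = 7 + t)
((664 + a(15, 23))/(-422 + 417))*(-79) + 1212 = ((664 + (7 + 15))/(-422 + 417))*(-79) + 1212 = ((664 + 22)/(-5))*(-79) + 1212 = (686*(-1/5))*(-79) + 1212 = -686/5*(-79) + 1212 = 54194/5 + 1212 = 60254/5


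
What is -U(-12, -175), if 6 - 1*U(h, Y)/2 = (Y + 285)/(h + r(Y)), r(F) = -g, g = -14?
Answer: 98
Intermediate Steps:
r(F) = 14 (r(F) = -1*(-14) = 14)
U(h, Y) = 12 - 2*(285 + Y)/(14 + h) (U(h, Y) = 12 - 2*(Y + 285)/(h + 14) = 12 - 2*(285 + Y)/(14 + h))
-U(-12, -175) = -2*(-201 - 1*(-175) + 6*(-12))/(14 - 12) = -2*(-201 + 175 - 72)/2 = -2*(-98)/2 = -1*(-98) = 98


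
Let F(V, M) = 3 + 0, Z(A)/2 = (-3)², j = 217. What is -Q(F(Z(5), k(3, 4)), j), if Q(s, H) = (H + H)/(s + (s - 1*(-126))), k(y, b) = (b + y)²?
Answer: -217/66 ≈ -3.2879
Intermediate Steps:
Z(A) = 18 (Z(A) = 2*(-3)² = 2*9 = 18)
F(V, M) = 3
Q(s, H) = 2*H/(126 + 2*s) (Q(s, H) = (2*H)/(s + (s + 126)) = (2*H)/(s + (126 + s)) = (2*H)/(126 + 2*s) = 2*H/(126 + 2*s))
-Q(F(Z(5), k(3, 4)), j) = -217/(63 + 3) = -217/66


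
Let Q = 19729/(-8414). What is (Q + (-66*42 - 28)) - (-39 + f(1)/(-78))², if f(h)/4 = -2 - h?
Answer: -6130619351/1421966 ≈ -4311.4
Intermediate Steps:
f(h) = -8 - 4*h (f(h) = 4*(-2 - h) = -8 - 4*h)
Q = -19729/8414 (Q = 19729*(-1/8414) = -19729/8414 ≈ -2.3448)
(Q + (-66*42 - 28)) - (-39 + f(1)/(-78))² = (-19729/8414 + (-66*42 - 28)) - (-39 + (-8 - 4*1)/(-78))² = (-19729/8414 + (-2772 - 28)) - (-39 + (-8 - 4)*(-1/78))² = (-19729/8414 - 2800) - (-39 - 12*(-1/78))² = -23578929/8414 - (-39 + 2/13)² = -23578929/8414 - (-505/13)² = -23578929/8414 - 1*255025/169 = -23578929/8414 - 255025/169 = -6130619351/1421966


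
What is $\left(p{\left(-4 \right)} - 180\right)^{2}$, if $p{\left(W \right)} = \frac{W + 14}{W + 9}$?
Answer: $31684$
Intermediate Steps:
$p{\left(W \right)} = \frac{14 + W}{9 + W}$
$\left(p{\left(-4 \right)} - 180\right)^{2} = \left(\frac{14 - 4}{9 - 4} - 180\right)^{2} = \left(\frac{1}{5} \cdot 10 - 180\right)^{2} = \left(2 - 180\right)^{2} = \left(-178\right)^{2} = 31684$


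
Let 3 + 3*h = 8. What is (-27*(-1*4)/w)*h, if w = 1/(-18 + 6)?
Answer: -2160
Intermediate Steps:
h = 5/3 (h = -1 + (1/3)*8 = -1 + 8/3 = 5/3 ≈ 1.6667)
w = -1/12 (w = 1/(-12) = -1/12 ≈ -0.083333)
(-27*(-1*4)/w)*h = -27*(-1*4)/(-1/12)*(5/3) = -(-108)*(-12)*(5/3) = -27*48*(5/3) = -1296*5/3 = -2160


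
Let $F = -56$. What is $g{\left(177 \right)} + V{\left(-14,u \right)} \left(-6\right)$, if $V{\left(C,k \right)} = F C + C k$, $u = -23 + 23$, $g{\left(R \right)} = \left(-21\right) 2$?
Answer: $-4746$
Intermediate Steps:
$g{\left(R \right)} = -42$
$u = 0$
$V{\left(C,k \right)} = - 56 C + C k$
$g{\left(177 \right)} + V{\left(-14,u \right)} \left(-6\right) = -42 + - 14 \left(-56 + 0\right) \left(-6\right) = -42 + \left(-14\right) \left(-56\right) \left(-6\right) = -42 + 784 \left(-6\right) = -42 - 4704 = -4746$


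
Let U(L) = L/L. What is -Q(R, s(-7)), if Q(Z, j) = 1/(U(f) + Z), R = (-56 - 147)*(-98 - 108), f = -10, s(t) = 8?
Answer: -1/41819 ≈ -2.3913e-5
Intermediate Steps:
U(L) = 1
R = 41818 (R = -203*(-206) = 41818)
Q(Z, j) = 1/(1 + Z)
-Q(R, s(-7)) = -1/(1 + 41818) = -1/41819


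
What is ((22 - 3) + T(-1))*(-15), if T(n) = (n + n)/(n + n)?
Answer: -300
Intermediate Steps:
T(n) = 1 (T(n) = (2*n)/((2*n)) = (2*n)*(1/(2*n)) = 1)
((22 - 3) + T(-1))*(-15) = ((22 - 3) + 1)*(-15) = (19 + 1)*(-15) = 20*(-15) = -300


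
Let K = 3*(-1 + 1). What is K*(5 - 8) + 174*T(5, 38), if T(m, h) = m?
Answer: 870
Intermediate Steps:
K = 0 (K = 3*0 = 0)
K*(5 - 8) + 174*T(5, 38) = 0*(5 - 8) + 174*5 = 0*(-3) + 870 = 0 + 870 = 870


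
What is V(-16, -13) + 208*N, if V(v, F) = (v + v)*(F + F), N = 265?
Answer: 55952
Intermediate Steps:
V(v, F) = 4*F*v (V(v, F) = (2*v)*(2*F) = 4*F*v)
V(-16, -13) + 208*N = 4*(-13)*(-16) + 208*265 = 832 + 55120 = 55952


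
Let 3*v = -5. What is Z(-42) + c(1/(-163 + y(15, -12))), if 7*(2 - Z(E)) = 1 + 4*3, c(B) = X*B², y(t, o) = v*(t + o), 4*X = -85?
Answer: 16043/112896 ≈ 0.14210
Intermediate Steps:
v = -5/3 (v = (⅓)*(-5) = -5/3 ≈ -1.6667)
X = -85/4 (X = (¼)*(-85) = -85/4 ≈ -21.250)
y(t, o) = -5*o/3 - 5*t/3 (y(t, o) = -5*(t + o)/3 = -5*(o + t)/3 = -5*o/3 - 5*t/3)
c(B) = -85*B²/4
Z(E) = ⅐ (Z(E) = 2 - (1 + 4*3)/7 = 2 - (1 + 12)/7 = 2 - ⅐*13 = 2 - 13/7 = ⅐)
Z(-42) + c(1/(-163 + y(15, -12))) = ⅐ - 85/(4*(-163 + (-5/3*(-12) - 5/3*15))²) = ⅐ - 85/(4*(-163 + (20 - 25))²) = ⅐ - 85/(4*(-163 - 5)²) = ⅐ - 85*(1/(-168))²/4 = ⅐ - 85*(-1/168)²/4 = ⅐ - 85/4*1/28224 = ⅐ - 85/112896 = 16043/112896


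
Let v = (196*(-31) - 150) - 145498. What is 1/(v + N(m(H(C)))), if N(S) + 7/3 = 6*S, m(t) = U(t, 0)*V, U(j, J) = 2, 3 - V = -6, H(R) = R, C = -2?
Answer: -3/454855 ≈ -6.5955e-6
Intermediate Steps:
V = 9 (V = 3 - 1*(-6) = 3 + 6 = 9)
m(t) = 18 (m(t) = 2*9 = 18)
N(S) = -7/3 + 6*S
v = -151724 (v = (-6076 - 150) - 145498 = -6226 - 145498 = -151724)
1/(v + N(m(H(C)))) = 1/(-151724 + (-7/3 + 6*18)) = 1/(-151724 + (-7/3 + 108)) = 1/(-151724 + 317/3) = 1/(-454855/3) = -3/454855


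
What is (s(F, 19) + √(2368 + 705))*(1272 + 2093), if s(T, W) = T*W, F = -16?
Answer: -1022960 + 3365*√3073 ≈ -8.3642e+5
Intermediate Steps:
(s(F, 19) + √(2368 + 705))*(1272 + 2093) = (-16*19 + √(2368 + 705))*(1272 + 2093) = (-304 + √3073)*3365 = -1022960 + 3365*√3073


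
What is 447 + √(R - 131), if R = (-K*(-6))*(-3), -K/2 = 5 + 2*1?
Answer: 458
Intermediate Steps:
K = -14 (K = -2*(5 + 2*1) = -2*(5 + 2) = -2*7 = -14)
R = 252 (R = (-1*(-14)*(-6))*(-3) = (14*(-6))*(-3) = -84*(-3) = 252)
447 + √(R - 131) = 447 + √(252 - 131) = 447 + √121 = 447 + 11 = 458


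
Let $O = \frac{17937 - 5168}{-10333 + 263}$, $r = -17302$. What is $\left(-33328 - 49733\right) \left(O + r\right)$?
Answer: $\frac{14472873325449}{10070} \approx 1.4372 \cdot 10^{9}$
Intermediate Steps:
$O = - \frac{12769}{10070}$ ($O = \frac{12769}{-10070} = 12769 \left(- \frac{1}{10070}\right) = - \frac{12769}{10070} \approx -1.268$)
$\left(-33328 - 49733\right) \left(O + r\right) = \left(-33328 - 49733\right) \left(- \frac{12769}{10070} - 17302\right) = \left(-83061\right) \left(- \frac{174243909}{10070}\right) = \frac{14472873325449}{10070}$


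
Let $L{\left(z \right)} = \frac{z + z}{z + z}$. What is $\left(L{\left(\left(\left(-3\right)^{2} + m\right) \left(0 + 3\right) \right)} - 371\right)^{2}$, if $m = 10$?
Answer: $136900$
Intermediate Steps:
$L{\left(z \right)} = 1$ ($L{\left(z \right)} = \frac{2 z}{2 z} = 2 z \frac{1}{2 z} = 1$)
$\left(L{\left(\left(\left(-3\right)^{2} + m\right) \left(0 + 3\right) \right)} - 371\right)^{2} = \left(1 - 371\right)^{2} = \left(-370\right)^{2} = 136900$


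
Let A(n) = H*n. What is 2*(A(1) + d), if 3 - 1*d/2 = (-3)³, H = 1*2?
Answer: 124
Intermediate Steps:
H = 2
d = 60 (d = 6 - 2*(-3)³ = 6 - 2*(-27) = 6 + 54 = 60)
A(n) = 2*n
2*(A(1) + d) = 2*(2*1 + 60) = 2*(2 + 60) = 2*62 = 124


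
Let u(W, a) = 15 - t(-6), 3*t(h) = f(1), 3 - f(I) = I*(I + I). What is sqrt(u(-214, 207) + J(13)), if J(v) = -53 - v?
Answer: I*sqrt(462)/3 ≈ 7.1647*I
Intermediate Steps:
f(I) = 3 - 2*I**2 (f(I) = 3 - I*(I + I) = 3 - I*2*I = 3 - 2*I**2)
t(h) = 1/3 (t(h) = (3 - 2*1**2)/3 = (3 - 2*1)/3 = (3 - 2)/3 = (1/3)*1 = 1/3)
u(W, a) = 44/3 (u(W, a) = 15 - 1*1/3 = 15 - 1/3 = 44/3)
sqrt(u(-214, 207) + J(13)) = sqrt(44/3 + (-53 - 1*13)) = sqrt(44/3 + (-53 - 13)) = sqrt(44/3 - 66) = sqrt(-154/3) = I*sqrt(462)/3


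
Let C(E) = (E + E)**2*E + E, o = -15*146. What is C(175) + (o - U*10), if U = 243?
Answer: 21433055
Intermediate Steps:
o = -2190
C(E) = E + 4*E**3 (C(E) = (2*E)**2*E + E = (4*E**2)*E + E = 4*E**3 + E = E + 4*E**3)
C(175) + (o - U*10) = (175 + 4*175**3) + (-2190 - 243*10) = (175 + 4*5359375) + (-2190 - 1*2430) = (175 + 21437500) + (-2190 - 2430) = 21437675 - 4620 = 21433055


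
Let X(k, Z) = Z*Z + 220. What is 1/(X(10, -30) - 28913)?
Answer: -1/27793 ≈ -3.5980e-5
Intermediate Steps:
X(k, Z) = 220 + Z**2 (X(k, Z) = Z**2 + 220 = 220 + Z**2)
1/(X(10, -30) - 28913) = 1/((220 + (-30)**2) - 28913) = 1/((220 + 900) - 28913) = 1/(1120 - 28913) = 1/(-27793) = -1/27793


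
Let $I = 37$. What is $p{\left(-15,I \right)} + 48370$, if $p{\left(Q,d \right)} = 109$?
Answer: $48479$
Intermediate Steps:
$p{\left(-15,I \right)} + 48370 = 109 + 48370 = 48479$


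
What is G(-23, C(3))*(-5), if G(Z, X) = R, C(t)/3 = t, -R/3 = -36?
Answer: -540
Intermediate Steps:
R = 108 (R = -3*(-36) = 108)
C(t) = 3*t
G(Z, X) = 108
G(-23, C(3))*(-5) = 108*(-5) = -540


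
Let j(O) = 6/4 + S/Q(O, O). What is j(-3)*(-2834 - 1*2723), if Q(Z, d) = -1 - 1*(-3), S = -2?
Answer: -5557/2 ≈ -2778.5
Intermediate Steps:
Q(Z, d) = 2 (Q(Z, d) = -1 + 3 = 2)
j(O) = ½ (j(O) = 6/4 - 2/2 = 6*(¼) - 2*½ = 3/2 - 1 = ½)
j(-3)*(-2834 - 1*2723) = (-2834 - 1*2723)/2 = (-2834 - 2723)/2 = (½)*(-5557) = -5557/2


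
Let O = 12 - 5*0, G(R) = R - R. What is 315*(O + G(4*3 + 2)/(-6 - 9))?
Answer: 3780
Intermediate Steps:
G(R) = 0
O = 12 (O = 12 + 0 = 12)
315*(O + G(4*3 + 2)/(-6 - 9)) = 315*(12 + 0/(-6 - 9)) = 315*(12 + 0/(-15)) = 315*(12 - 1/15*0) = 315*(12 + 0) = 315*12 = 3780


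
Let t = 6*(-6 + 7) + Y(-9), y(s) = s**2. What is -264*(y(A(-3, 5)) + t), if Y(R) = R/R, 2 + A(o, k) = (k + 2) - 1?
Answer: -6072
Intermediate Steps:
A(o, k) = -1 + k (A(o, k) = -2 + ((k + 2) - 1) = -2 + ((2 + k) - 1) = -2 + (1 + k) = -1 + k)
Y(R) = 1
t = 7 (t = 6*(-6 + 7) + 1 = 6*1 + 1 = 6 + 1 = 7)
-264*(y(A(-3, 5)) + t) = -264*((-1 + 5)**2 + 7) = -264*(4**2 + 7) = -264*(16 + 7) = -264*23 = -6072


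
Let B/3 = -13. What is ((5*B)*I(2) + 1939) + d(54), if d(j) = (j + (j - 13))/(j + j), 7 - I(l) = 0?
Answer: 62087/108 ≈ 574.88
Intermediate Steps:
I(l) = 7 (I(l) = 7 - 1*0 = 7 + 0 = 7)
B = -39 (B = 3*(-13) = -39)
d(j) = (-13 + 2*j)/(2*j) (d(j) = (j + (-13 + j))/((2*j)) = (-13 + 2*j)*(1/(2*j)) = (-13 + 2*j)/(2*j))
((5*B)*I(2) + 1939) + d(54) = ((5*(-39))*7 + 1939) + (-13/2 + 54)/54 = (-195*7 + 1939) + (1/54)*(95/2) = (-1365 + 1939) + 95/108 = 574 + 95/108 = 62087/108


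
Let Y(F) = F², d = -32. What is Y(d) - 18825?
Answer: -17801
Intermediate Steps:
Y(d) - 18825 = (-32)² - 18825 = 1024 - 18825 = -17801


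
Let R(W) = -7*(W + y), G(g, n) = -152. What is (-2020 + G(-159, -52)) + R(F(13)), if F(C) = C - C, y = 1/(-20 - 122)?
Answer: -308417/142 ≈ -2171.9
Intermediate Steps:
y = -1/142 (y = 1/(-142) = -1/142 ≈ -0.0070423)
F(C) = 0
R(W) = 7/142 - 7*W (R(W) = -7*(W - 1/142) = -7*(-1/142 + W) = 7/142 - 7*W)
(-2020 + G(-159, -52)) + R(F(13)) = (-2020 - 152) + (7/142 - 7*0) = -2172 + (7/142 + 0) = -2172 + 7/142 = -308417/142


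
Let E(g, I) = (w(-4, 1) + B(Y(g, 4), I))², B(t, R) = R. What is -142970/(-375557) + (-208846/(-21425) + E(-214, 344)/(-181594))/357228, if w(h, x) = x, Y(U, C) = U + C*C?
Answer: 28388583977123777249/74566822830725370600 ≈ 0.38071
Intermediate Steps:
Y(U, C) = U + C²
E(g, I) = (1 + I)²
-142970/(-375557) + (-208846/(-21425) + E(-214, 344)/(-181594))/357228 = -142970/(-375557) + (-208846/(-21425) + (1 + 344)²/(-181594))/357228 = -142970*(-1/375557) + (-208846*(-1/21425) + 345²*(-1/181594))*(1/357228) = 142970/375557 + (208846/21425 + 119025*(-1/181594))*(1/357228) = 142970/375557 + (208846/21425 - 119025/181594)*(1/357228) = 142970/375557 + (35375069899/3890651450)*(1/357228) = 142970/375557 + 35375069899/1389849636180600 = 28388583977123777249/74566822830725370600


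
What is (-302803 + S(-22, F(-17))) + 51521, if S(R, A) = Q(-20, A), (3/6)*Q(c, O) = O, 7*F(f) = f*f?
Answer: -1758396/7 ≈ -2.5120e+5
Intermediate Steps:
F(f) = f²/7 (F(f) = (f*f)/7 = f²/7)
Q(c, O) = 2*O
S(R, A) = 2*A
(-302803 + S(-22, F(-17))) + 51521 = (-302803 + 2*((⅐)*(-17)²)) + 51521 = (-302803 + 2*((⅐)*289)) + 51521 = (-302803 + 2*(289/7)) + 51521 = (-302803 + 578/7) + 51521 = -2119043/7 + 51521 = -1758396/7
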